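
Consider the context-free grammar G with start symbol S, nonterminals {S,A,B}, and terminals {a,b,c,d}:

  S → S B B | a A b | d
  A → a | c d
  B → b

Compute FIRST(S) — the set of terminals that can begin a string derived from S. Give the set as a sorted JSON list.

Compute FIRST by fixpoint:
pass 1:
  A via A→a: +{a}
  A via A→c d: +{c}
  B via B→b: +{b}
  S via S→a A b: +{a}
  S via S→d: +{d}
  S: {a,d}  A: {a,c}  B: {b}
pass 2: (stable)
  S: {a,d}  A: {a,c}  B: {b}

FIRST(S) = ["a", "d"]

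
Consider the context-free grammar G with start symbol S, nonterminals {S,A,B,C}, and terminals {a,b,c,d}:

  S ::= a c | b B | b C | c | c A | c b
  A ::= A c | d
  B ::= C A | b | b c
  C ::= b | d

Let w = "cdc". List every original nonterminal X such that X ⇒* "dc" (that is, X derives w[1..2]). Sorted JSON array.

Convert to CNF:
  S -> T0 A | T0 T1 | T1 B | T1 C | T2 T0 | c
  A -> A T0 | d
  B -> C A | T1 T0 | b
  C -> b | d
  T0 -> c
  T1 -> b
  T2 -> a

CYK fill (cells [i..j] with 1 ≤ i ≤ j ≤ 2 only):
  T[1,1] 'd' = {A,C}
  T[2,2] 'c' = {S,T0}  orig:{S}
  T[1,2] 'dc' = {A}

Original NTs in T[1,2] deriving "dc": ["A"]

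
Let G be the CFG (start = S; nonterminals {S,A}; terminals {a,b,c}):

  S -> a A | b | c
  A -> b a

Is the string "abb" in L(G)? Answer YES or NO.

Convert to CNF:
  S -> T1 A | b | c
  A -> T0 T1
  T0 -> b
  T1 -> a

CYK table (by increasing span):
  cell(0,0) a: {T1}  orig:{}
  cell(1,1) b: {S,T0}  orig:{S}
  cell(2,2) b: {S,T0}  orig:{S}
  cell(0,1) ab: ∅
  cell(1,2) bb: ∅
  cell(0,2) abb: ∅

S ∉ T[0,2] ⇒ NO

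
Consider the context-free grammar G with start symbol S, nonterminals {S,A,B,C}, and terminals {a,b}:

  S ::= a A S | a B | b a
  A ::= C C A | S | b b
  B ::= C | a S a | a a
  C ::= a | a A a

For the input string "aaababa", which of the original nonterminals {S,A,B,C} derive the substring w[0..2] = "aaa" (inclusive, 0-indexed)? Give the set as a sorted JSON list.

Convert to CNF:
  S -> T0 B | T0 X7 | T1 T0
  A -> C X2 | T0 B | T0 X3 | T1 T0 | T1 T1
  B -> T0 T0 | T0 X4 | T0 X5 | a
  C -> T0 X6 | a
  T0 -> a
  T1 -> b
  X2 -> C A
  X3 -> A S
  X4 -> A T0
  X5 -> S T0
  X6 -> A T0
  X7 -> A S

CYK table (by increasing span), restricted to cells inside w[0..2]:
  T[0,0] 'a' = {B,C,T0}  orig:{B,C}
  T[1,1] 'a' = {B,C,T0}  orig:{B,C}
  T[2,2] 'a' = {B,C,T0}  orig:{B,C}
  T[0,1] 'aa' = {A,B,S}
  T[1,2] 'aa' = {A,B,S}
  T[0,2] 'aaa' = {A,S,X2,X4,X5,X6}  orig:{A,S}

Original NTs in T[0,2] deriving "aaa": ["A", "S"]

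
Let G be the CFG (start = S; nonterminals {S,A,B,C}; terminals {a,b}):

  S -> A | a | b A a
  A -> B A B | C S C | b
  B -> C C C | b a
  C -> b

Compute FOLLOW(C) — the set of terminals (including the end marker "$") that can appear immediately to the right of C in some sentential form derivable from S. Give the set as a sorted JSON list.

Compute FIRST by fixpoint:
round 1:
  A via A→b: +{b}
  B via B→b a: +{b}
  C via C→b: +{b}
  S via S→A: +{b}
  S via S→a: +{a}
  FIRST(S)={a,b}  FIRST(A)={b}  FIRST(B)={b}  FIRST(C)={b}
round 2: (no change)
  FIRST(S)={a,b}  FIRST(A)={b}  FIRST(B)={b}  FIRST(C)={b}

FOLLOW sets:
initialize: $ ∈ FOLLOW(S)
pass 1:
  A→B A B: FOLLOW(B) ⊇ FIRST(A) = {b}; new: +{b}
  A→B A B: FOLLOW(A) ⊇ FIRST(B) = {b}; new: +{b}
  A→C S C: FOLLOW(C) ⊇ FIRST(S) = {a,b}; new: +{a,b}
  A→C S C: FOLLOW(S) ⊇ FIRST(C) = {b}; new: +{b}
  S→A: FOLLOW(A) ⊇ FOLLOW(S) ⊇ {$,b}; new: +{$}
  S→b A a: FOLLOW(A) ⊇ FIRST(a) = {a}; new: +{a}
  FOLLOW[S]={$,b}  FOLLOW[A]={$,a,b}  FOLLOW[B]={b}  FOLLOW[C]={a,b}
pass 2:
  A→B A B: FOLLOW(B) ⊇ FOLLOW(A) ⊇ {$,a,b}; new: +{$,a}
  A→C S C: FOLLOW(C) ⊇ FOLLOW(A) ⊇ {$,a,b}; new: +{$}
  FOLLOW[S]={$,b}  FOLLOW[A]={$,a,b}  FOLLOW[B]={$,a,b}  FOLLOW[C]={$,a,b}
pass 3: (no change)
  FOLLOW[S]={$,b}  FOLLOW[A]={$,a,b}  FOLLOW[B]={$,a,b}  FOLLOW[C]={$,a,b}

FOLLOW(C) = ["$", "a", "b"]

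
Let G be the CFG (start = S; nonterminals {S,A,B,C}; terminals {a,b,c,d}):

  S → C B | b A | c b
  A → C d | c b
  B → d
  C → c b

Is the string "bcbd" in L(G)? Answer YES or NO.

CNF form of G:
  S -> C B | T1 T2 | T2 A
  A -> C T0 | T1 T2
  B -> d
  C -> T1 T2
  T0 -> d
  T1 -> c
  T2 -> b

CYK table (by increasing span):
  [0..0]={T2}  "b"  orig:{}
  [1..1]={T1}  "c"  orig:{}
  [2..2]={T2}  "b"  orig:{}
  [3..3]={B,T0}  "d"  orig:{B}
  [0..1]=∅  "bc"
  [1..2]={A,C,S}  "cb"
  [2..3]=∅  "bd"
  [0..2]={S}  "bcb"
  [1..3]={A,S}  "cbd"
  [0..3]={S}  "bcbd"

S ∈ T[0,3] ⇒ YES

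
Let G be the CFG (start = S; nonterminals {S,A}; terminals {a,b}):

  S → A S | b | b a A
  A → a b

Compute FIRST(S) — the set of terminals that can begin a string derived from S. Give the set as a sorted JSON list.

FIRST iteration:
[1]
  A via A→a b: +{a}
  S via S→A S: +{a}
  S via S→b: +{b}
  FIRST(S)={a,b}  FIRST(A)={a}
[2] (no change)
  FIRST(S)={a,b}  FIRST(A)={a}

FIRST(S) = ["a", "b"]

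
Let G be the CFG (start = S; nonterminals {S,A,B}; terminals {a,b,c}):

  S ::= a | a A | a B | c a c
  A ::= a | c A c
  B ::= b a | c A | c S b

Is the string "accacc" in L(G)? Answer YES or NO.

CNF form of G:
  S -> T0 X5 | T2 A | T2 B | a
  A -> T0 X3 | a
  B -> T0 A | T0 X4 | T1 T2
  T0 -> c
  T1 -> b
  T2 -> a
  X3 -> A T0
  X4 -> S T1
  X5 -> T2 T0

CYK table (by increasing span):
  [0..0]={A,S,T2}  "a"  orig:{A,S}
  [1..1]={T0}  "c"  orig:{}
  [2..2]={T0}  "c"  orig:{}
  [3..3]={A,S,T2}  "a"  orig:{A,S}
  [4..4]={T0}  "c"  orig:{}
  [5..5]={T0}  "c"  orig:{}
  [0..1]={X3,X5}  "ac"  orig:{}
  [1..2]=∅  "cc"
  [2..3]={B}  "ca"
  [3..4]={X3,X5}  "ac"  orig:{}
  [4..5]=∅  "cc"
  [0..2]=∅  "acc"
  [1..3]=∅  "cca"
  [2..4]={A,S}  "cac"
  [3..5]=∅  "acc"
  [0..3]=∅  "acca"
  [1..4]={B}  "ccac"
  [2..5]={X3}  "cacc"  orig:{}
  [0..4]={S}  "accac"
  [1..5]={A}  "ccacc"
  [0..5]={S}  "accacc"

S ∈ T[0,5] ⇒ YES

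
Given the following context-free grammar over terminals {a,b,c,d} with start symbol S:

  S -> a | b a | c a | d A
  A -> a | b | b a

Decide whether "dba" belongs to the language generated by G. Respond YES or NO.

CNF form of G:
  S -> T0 T1 | T2 T1 | T3 A | a
  A -> T0 T1 | a | b
  T0 -> b
  T1 -> a
  T2 -> c
  T3 -> d

CYK table (by increasing span):
  cell(0,0) d: {T3}  orig:{}
  cell(1,1) b: {A,T0}  orig:{A}
  cell(2,2) a: {A,S,T1}  orig:{A,S}
  cell(0,1) db: {S}
  cell(1,2) ba: {A,S}
  cell(0,2) dba: {S}

S ∈ T[0,2] ⇒ YES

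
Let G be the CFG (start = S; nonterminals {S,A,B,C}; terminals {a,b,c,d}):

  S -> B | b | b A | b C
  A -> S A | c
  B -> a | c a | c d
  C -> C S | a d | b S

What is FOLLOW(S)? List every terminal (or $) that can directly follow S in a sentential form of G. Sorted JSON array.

FIRST iteration:
iter 1:
  A via A→c: +{c}
  B via B→a: +{a}
  B via B→c a: +{c}
  C via C→a d: +{a}
  C via C→b S: +{b}
  S via S→B: +{a,c}
  S via S→b: +{b}
  FIRST(S)={a,b,c}  FIRST(A)={c}  FIRST(B)={a,c}  FIRST(C)={a,b}
iter 2:
  A via A→S A: +{a,b}
  FIRST(S)={a,b,c}  FIRST(A)={a,b,c}  FIRST(B)={a,c}  FIRST(C)={a,b}
iter 3: done
  FIRST(S)={a,b,c}  FIRST(A)={a,b,c}  FIRST(B)={a,c}  FIRST(C)={a,b}

FOLLOW sets:
FOLLOW(S) := {$}
pass 1:
  A→S A: FOLLOW(S) ⊇ FIRST(A) = {a,b,c}; new: +{a,b,c}
  C→C S: FOLLOW(C) ⊇ FIRST(S) = {a,b,c}; new: +{a,b,c}
  S→B: FOLLOW(B) ⊇ FOLLOW(S) ⊇ {$,a,b,c}; new: +{$,a,b,c}
  S→b A: FOLLOW(A) ⊇ FOLLOW(S) ⊇ {$,a,b,c}; new: +{$,a,b,c}
  S→b C: FOLLOW(C) ⊇ FOLLOW(S) ⊇ {$,a,b,c}; new: +{$}
  FOLLOW(S)={$,a,b,c}  FOLLOW(A)={$,a,b,c}  FOLLOW(B)={$,a,b,c}  FOLLOW(C)={$,a,b,c}
pass 2: (stable)
  FOLLOW(S)={$,a,b,c}  FOLLOW(A)={$,a,b,c}  FOLLOW(B)={$,a,b,c}  FOLLOW(C)={$,a,b,c}

FOLLOW(S) = ["$", "a", "b", "c"]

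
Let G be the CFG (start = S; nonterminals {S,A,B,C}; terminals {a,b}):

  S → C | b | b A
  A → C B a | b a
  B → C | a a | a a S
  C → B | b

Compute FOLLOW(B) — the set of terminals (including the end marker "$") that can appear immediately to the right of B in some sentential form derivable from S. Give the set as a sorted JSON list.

FIRST iteration:
[1]
  A via A→b a: +{b}
  B via B→a a: +{a}
  C via C→B: +{a}
  C via C→b: +{b}
  S via S→C: +{a,b}
  FIRST[S]={a,b}  FIRST[A]={b}  FIRST[B]={a}  FIRST[C]={a,b}
[2]
  A via A→C B a: +{a}
  B via B→C: +{b}
  FIRST[S]={a,b}  FIRST[A]={a,b}  FIRST[B]={a,b}  FIRST[C]={a,b}
[3] — fixpoint
  FIRST[S]={a,b}  FIRST[A]={a,b}  FIRST[B]={a,b}  FIRST[C]={a,b}

FOLLOW iteration:
initialize: $ ∈ FOLLOW(S)
round 1:
  A→C B a: FOLLOW(C) ⊇ FIRST(B) = {a,b}; new: +{a,b}
  A→C B a: FOLLOW(B) ⊇ FIRST(a) = {a}; new: +{a}
  B→a a S: FOLLOW(S) ⊇ FOLLOW(B) ⊇ {a}; new: +{a}
  C→B: FOLLOW(B) ⊇ FOLLOW(C) ⊇ {a,b}; new: +{b}
  S→C: FOLLOW(C) ⊇ FOLLOW(S) ⊇ {$,a}; new: +{$}
  S→b A: FOLLOW(A) ⊇ FOLLOW(S) ⊇ {$,a}; new: +{$,a}
  FOLLOW[S]={$,a}  FOLLOW[A]={$,a}  FOLLOW[B]={a,b}  FOLLOW[C]={$,a,b}
round 2:
  B→a a S: FOLLOW(S) ⊇ FOLLOW(B) ⊇ {a,b}; new: +{b}
  C→B: FOLLOW(B) ⊇ FOLLOW(C) ⊇ {$,a,b}; new: +{$}
  S→b A: FOLLOW(A) ⊇ FOLLOW(S) ⊇ {$,a,b}; new: +{b}
  FOLLOW[S]={$,a,b}  FOLLOW[A]={$,a,b}  FOLLOW[B]={$,a,b}  FOLLOW[C]={$,a,b}
round 3: done
  FOLLOW[S]={$,a,b}  FOLLOW[A]={$,a,b}  FOLLOW[B]={$,a,b}  FOLLOW[C]={$,a,b}

FOLLOW(B) = ["$", "a", "b"]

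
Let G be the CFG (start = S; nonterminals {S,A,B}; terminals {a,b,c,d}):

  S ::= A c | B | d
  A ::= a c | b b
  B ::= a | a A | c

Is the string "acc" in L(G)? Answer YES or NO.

CNF form of G:
  S -> A T1 | T0 A | a | c | d
  A -> T0 T1 | T2 T2
  B -> T0 A | a | c
  T0 -> a
  T1 -> c
  T2 -> b

CYK table (by increasing span):
  T[0,0] 'a' = {B,S,T0}  orig:{B,S}
  T[1,1] 'c' = {B,S,T1}  orig:{B,S}
  T[2,2] 'c' = {B,S,T1}  orig:{B,S}
  T[0,1] 'ac' = {A}
  T[1,2] 'cc' = ∅
  T[0,2] 'acc' = {S}

S ∈ T[0,2] ⇒ YES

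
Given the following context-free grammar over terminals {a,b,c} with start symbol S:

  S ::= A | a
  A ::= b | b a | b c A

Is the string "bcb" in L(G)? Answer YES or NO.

CNF form of G:
  S -> T0 T1 | T0 X4 | a | b
  A -> T0 T1 | T0 X3 | b
  T0 -> b
  T1 -> a
  T2 -> c
  X3 -> T2 A
  X4 -> T2 A

CYK fill:
  cell(0,0) b: {A,S,T0}  orig:{A,S}
  cell(1,1) c: {T2}  orig:{}
  cell(2,2) b: {A,S,T0}  orig:{A,S}
  cell(0,1) bc: ∅
  cell(1,2) cb: {X3,X4}  orig:{}
  cell(0,2) bcb: {A,S}

S ∈ T[0,2] ⇒ YES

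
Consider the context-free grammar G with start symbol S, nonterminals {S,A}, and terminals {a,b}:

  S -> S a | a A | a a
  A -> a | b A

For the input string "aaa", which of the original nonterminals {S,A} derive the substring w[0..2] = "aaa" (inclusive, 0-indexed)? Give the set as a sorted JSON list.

CNF form of G:
  S -> S T1 | T1 A | T1 T1
  A -> T0 A | a
  T0 -> b
  T1 -> a

CYK table (by increasing span), restricted to cells inside w[0..2]:
  cell(0,0) a: {A,T1}  orig:{A}
  cell(1,1) a: {A,T1}  orig:{A}
  cell(2,2) a: {A,T1}  orig:{A}
  cell(0,1) aa: {S}
  cell(1,2) aa: {S}
  cell(0,2) aaa: {S}

Original NTs in T[0,2] deriving "aaa": ["S"]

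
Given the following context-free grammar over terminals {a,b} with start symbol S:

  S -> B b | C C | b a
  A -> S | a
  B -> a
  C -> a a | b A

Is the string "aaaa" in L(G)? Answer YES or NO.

CNF form of G:
  S -> B T0 | C C | T0 T1
  A -> B T0 | C C | T0 T1 | a
  B -> a
  C -> T0 A | T1 T1
  T0 -> b
  T1 -> a

CYK fill:
  T[0,0] 'a' = {A,B,T1}  orig:{A,B}
  T[1,1] 'a' = {A,B,T1}  orig:{A,B}
  T[2,2] 'a' = {A,B,T1}  orig:{A,B}
  T[3,3] 'a' = {A,B,T1}  orig:{A,B}
  T[0,1] 'aa' = {C}
  T[1,2] 'aa' = {C}
  T[2,3] 'aa' = {C}
  T[0,2] 'aaa' = ∅
  T[1,3] 'aaa' = ∅
  T[0,3] 'aaaa' = {A,S}

S ∈ T[0,3] ⇒ YES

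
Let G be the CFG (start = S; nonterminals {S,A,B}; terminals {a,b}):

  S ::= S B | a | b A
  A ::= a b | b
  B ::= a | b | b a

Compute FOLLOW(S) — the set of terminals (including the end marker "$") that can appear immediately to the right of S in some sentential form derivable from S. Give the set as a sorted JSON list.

FIRST iteration:
[1]
  A via A→a b: +{a}
  A via A→b: +{b}
  B via B→a: +{a}
  B via B→b: +{b}
  S via S→a: +{a}
  S via S→b A: +{b}
  S: {a,b}  A: {a,b}  B: {a,b}
[2] — fixpoint
  S: {a,b}  A: {a,b}  B: {a,b}

FOLLOW sets:
seed FOLLOW(S) with $
iter 1:
  S→S B: FOLLOW(S) ⊇ FIRST(B) = {a,b}; new: +{a,b}
  S→S B: FOLLOW(B) ⊇ FOLLOW(S) ⊇ {$,a,b}; new: +{$,a,b}
  S→b A: FOLLOW(A) ⊇ FOLLOW(S) ⊇ {$,a,b}; new: +{$,a,b}
  S: {$,a,b}  A: {$,a,b}  B: {$,a,b}
iter 2: (no change)
  S: {$,a,b}  A: {$,a,b}  B: {$,a,b}

FOLLOW(S) = ["$", "a", "b"]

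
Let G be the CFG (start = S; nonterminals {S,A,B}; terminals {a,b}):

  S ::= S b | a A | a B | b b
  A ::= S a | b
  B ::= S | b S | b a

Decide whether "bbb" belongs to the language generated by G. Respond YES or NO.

Convert to CNF:
  S -> S T1 | T0 A | T0 B | T1 T1
  A -> S T0 | b
  B -> S T1 | T0 A | T0 B | T1 S | T1 T0 | T1 T1
  T0 -> a
  T1 -> b

CYK table (by increasing span):
  [0..0]={A,T1}  "b"  orig:{A}
  [1..1]={A,T1}  "b"  orig:{A}
  [2..2]={A,T1}  "b"  orig:{A}
  [0..1]={B,S}  "bb"
  [1..2]={B,S}  "bb"
  [0..2]={B,S}  "bbb"

S ∈ T[0,2] ⇒ YES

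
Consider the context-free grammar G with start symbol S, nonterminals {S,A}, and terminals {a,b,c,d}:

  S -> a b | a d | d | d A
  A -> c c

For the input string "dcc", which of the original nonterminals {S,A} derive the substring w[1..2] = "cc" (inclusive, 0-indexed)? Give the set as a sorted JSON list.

Convert to CNF:
  S -> T1 T2 | T1 T3 | T3 A | d
  A -> T0 T0
  T0 -> c
  T1 -> a
  T2 -> b
  T3 -> d

Fill CYK table bottom-up (cells [i..j] with 1 ≤ i ≤ j ≤ 2 only):
  cell(1,1) c: {T0}  orig:{}
  cell(2,2) c: {T0}  orig:{}
  cell(1,2) cc: {A}

Original NTs in T[1,2] deriving "cc": ["A"]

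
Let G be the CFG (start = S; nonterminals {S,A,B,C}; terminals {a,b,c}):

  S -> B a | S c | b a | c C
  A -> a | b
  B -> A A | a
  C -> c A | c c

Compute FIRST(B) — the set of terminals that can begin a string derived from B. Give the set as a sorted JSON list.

FIRST sets, iterate to fixpoint:
[1]
  A via A→a: +{a}
  A via A→b: +{b}
  B via B→A A: +{a,b}
  C via C→c A: +{c}
  S via S→B a: +{a,b}
  S via S→c C: +{c}
  FIRST[S]={a,b,c}  FIRST[A]={a,b}  FIRST[B]={a,b}  FIRST[C]={c}
[2] done
  FIRST[S]={a,b,c}  FIRST[A]={a,b}  FIRST[B]={a,b}  FIRST[C]={c}

FIRST(B) = ["a", "b"]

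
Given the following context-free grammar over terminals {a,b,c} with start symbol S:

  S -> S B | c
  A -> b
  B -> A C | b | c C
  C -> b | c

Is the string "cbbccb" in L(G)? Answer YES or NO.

Convert to CNF:
  S -> S B | c
  A -> b
  B -> A C | T0 C | b
  C -> b | c
  T0 -> c

Fill CYK table bottom-up:
  [0..0]={C,S,T0}  "c"  orig:{C,S}
  [1..1]={A,B,C}  "b"
  [2..2]={A,B,C}  "b"
  [3..3]={C,S,T0}  "c"  orig:{C,S}
  [4..4]={C,S,T0}  "c"  orig:{C,S}
  [5..5]={A,B,C}  "b"
  [0..1]={B,S}  "cb"
  [1..2]={B}  "bb"
  [2..3]={B}  "bc"
  [3..4]={B}  "cc"
  [4..5]={B,S}  "cb"
  [0..2]={S}  "cbb"
  [1..3]=∅  "bbc"
  [2..4]=∅  "bcc"
  [3..5]={S}  "ccb"
  [0..3]={S}  "cbbc"
  [1..4]=∅  "bbcc"
  [2..5]=∅  "bccb"
  [0..4]={S}  "cbbcc"
  [1..5]=∅  "bbccb"
  [0..5]={S}  "cbbccb"

S ∈ T[0,5] ⇒ YES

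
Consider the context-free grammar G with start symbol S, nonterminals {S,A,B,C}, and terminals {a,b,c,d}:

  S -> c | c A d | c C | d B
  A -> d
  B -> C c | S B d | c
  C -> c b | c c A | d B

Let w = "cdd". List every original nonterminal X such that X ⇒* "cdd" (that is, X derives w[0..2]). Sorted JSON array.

Convert to CNF:
  S -> T0 C | T0 X5 | T1 B | c
  A -> d
  B -> C T0 | S X3 | c
  C -> T0 T2 | T0 X4 | T1 B
  T0 -> c
  T1 -> d
  T2 -> b
  X3 -> B T1
  X4 -> T0 A
  X5 -> A T1

CYK fill — only the sub-triangle for w[0..2]:
  [0..0]={B,S,T0}  "c"  orig:{B,S}
  [1..1]={A,T1}  "d"  orig:{A}
  [2..2]={A,T1}  "d"  orig:{A}
  [0..1]={X3,X4}  "cd"  orig:{}
  [1..2]={X5}  "dd"  orig:{}
  [0..2]={S}  "cdd"

Original NTs in T[0,2] deriving "cdd": ["S"]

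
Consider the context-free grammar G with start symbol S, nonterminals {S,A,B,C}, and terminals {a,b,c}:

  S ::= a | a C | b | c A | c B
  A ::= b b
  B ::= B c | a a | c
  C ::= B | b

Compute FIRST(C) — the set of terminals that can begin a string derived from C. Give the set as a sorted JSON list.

FIRST sets, iterate to fixpoint:
pass 1:
  A via A→b b: +{b}
  B via B→a a: +{a}
  B via B→c: +{c}
  C via C→B: +{a,c}
  C via C→b: +{b}
  S via S→a: +{a}
  S via S→b: +{b}
  S via S→c A: +{c}
  S: {a,b,c}  A: {b}  B: {a,c}  C: {a,b,c}
pass 2: — fixpoint
  S: {a,b,c}  A: {b}  B: {a,c}  C: {a,b,c}

FIRST(C) = ["a", "b", "c"]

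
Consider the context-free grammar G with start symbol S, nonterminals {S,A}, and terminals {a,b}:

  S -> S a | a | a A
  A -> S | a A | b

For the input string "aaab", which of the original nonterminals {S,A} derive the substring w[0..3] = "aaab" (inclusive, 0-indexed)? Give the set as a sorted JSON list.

CNF form of G:
  S -> S T0 | T0 A | a
  A -> S T0 | T0 A | a | b
  T0 -> a

Fill CYK table bottom-up (cells [i..j] with 0 ≤ i ≤ j ≤ 3 only):
  [0..0]={A,S,T0}  "a"  orig:{A,S}
  [1..1]={A,S,T0}  "a"  orig:{A,S}
  [2..2]={A,S,T0}  "a"  orig:{A,S}
  [3..3]={A}  "b"
  [0..1]={A,S}  "aa"
  [1..2]={A,S}  "aa"
  [2..3]={A,S}  "ab"
  [0..2]={A,S}  "aaa"
  [1..3]={A,S}  "aab"
  [0..3]={A,S}  "aaab"

Original NTs in T[0,3] deriving "aaab": ["A", "S"]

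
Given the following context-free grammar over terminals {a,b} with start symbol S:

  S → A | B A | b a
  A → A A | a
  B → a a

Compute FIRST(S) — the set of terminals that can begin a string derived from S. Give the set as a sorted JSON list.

FIRST iteration:
pass 1:
  A via A→a: +{a}
  B via B→a a: +{a}
  S via S→A: +{a}
  S via S→b a: +{b}
  FIRST(S)={a,b}  FIRST(A)={a}  FIRST(B)={a}
pass 2: — fixpoint
  FIRST(S)={a,b}  FIRST(A)={a}  FIRST(B)={a}

FIRST(S) = ["a", "b"]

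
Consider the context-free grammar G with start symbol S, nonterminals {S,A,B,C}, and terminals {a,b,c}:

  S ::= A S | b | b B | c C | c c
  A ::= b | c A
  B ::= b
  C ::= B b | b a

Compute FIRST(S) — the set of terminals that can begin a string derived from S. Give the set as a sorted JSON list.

Compute FIRST by fixpoint:
[1]
  A via A→b: +{b}
  A via A→c A: +{c}
  B via B→b: +{b}
  C via C→B b: +{b}
  S via S→A S: +{b,c}
  FIRST[S]={b,c}  FIRST[A]={b,c}  FIRST[B]={b}  FIRST[C]={b}
[2] (no change)
  FIRST[S]={b,c}  FIRST[A]={b,c}  FIRST[B]={b}  FIRST[C]={b}

FIRST(S) = ["b", "c"]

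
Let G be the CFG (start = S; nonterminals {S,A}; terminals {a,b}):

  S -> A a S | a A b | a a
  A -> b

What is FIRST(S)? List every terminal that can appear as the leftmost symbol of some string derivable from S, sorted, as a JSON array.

Compute FIRST by fixpoint:
iter 1:
  A via A→b: +{b}
  S via S→A a S: +{b}
  S via S→a A b: +{a}
  S: {a,b}  A: {b}
iter 2: (stable)
  S: {a,b}  A: {b}

FIRST(S) = ["a", "b"]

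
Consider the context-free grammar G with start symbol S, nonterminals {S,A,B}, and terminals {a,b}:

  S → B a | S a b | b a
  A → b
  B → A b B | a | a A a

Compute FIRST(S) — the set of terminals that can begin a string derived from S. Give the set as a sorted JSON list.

FIRST iteration:
round 1:
  A via A→b: +{b}
  B via B→A b B: +{b}
  B via B→a: +{a}
  S via S→B a: +{a,b}
  S: {a,b}  A: {b}  B: {a,b}
round 2: done
  S: {a,b}  A: {b}  B: {a,b}

FIRST(S) = ["a", "b"]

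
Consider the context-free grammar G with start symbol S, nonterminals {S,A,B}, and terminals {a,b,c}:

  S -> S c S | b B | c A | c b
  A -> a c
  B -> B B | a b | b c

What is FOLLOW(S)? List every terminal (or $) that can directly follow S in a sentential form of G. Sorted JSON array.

Compute FIRST by fixpoint:
iter 1:
  A via A→a c: +{a}
  B via B→a b: +{a}
  B via B→b c: +{b}
  S via S→b B: +{b}
  S via S→c A: +{c}
  FIRST[S]={b,c}  FIRST[A]={a}  FIRST[B]={a,b}
iter 2: done
  FIRST[S]={b,c}  FIRST[A]={a}  FIRST[B]={a,b}

Compute FOLLOW by fixpoint:
initialize: $ ∈ FOLLOW(S)
round 1:
  B→B B: FOLLOW(B) ⊇ FIRST(B) = {a,b}; new: +{a,b}
  S→S c S: FOLLOW(S) ⊇ FIRST(c) = {c}; new: +{c}
  S→b B: FOLLOW(B) ⊇ FOLLOW(S) ⊇ {$,c}; new: +{$,c}
  S→c A: FOLLOW(A) ⊇ FOLLOW(S) ⊇ {$,c}; new: +{$,c}
  S: {$,c}  A: {$,c}  B: {$,a,b,c}
round 2: (no change)
  S: {$,c}  A: {$,c}  B: {$,a,b,c}

FOLLOW(S) = ["$", "c"]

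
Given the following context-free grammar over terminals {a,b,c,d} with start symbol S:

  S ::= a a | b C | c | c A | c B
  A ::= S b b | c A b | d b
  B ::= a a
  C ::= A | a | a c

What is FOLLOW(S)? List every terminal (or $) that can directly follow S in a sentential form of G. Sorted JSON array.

Compute FIRST by fixpoint:
round 1:
  A via A→c A b: +{c}
  A via A→d b: +{d}
  B via B→a a: +{a}
  C via C→A: +{c,d}
  C via C→a: +{a}
  S via S→a a: +{a}
  S via S→b C: +{b}
  S via S→c: +{c}
  FIRST(S)={a,b,c}  FIRST(A)={c,d}  FIRST(B)={a}  FIRST(C)={a,c,d}
round 2:
  A via A→S b b: +{a,b}
  C via C→A: +{b}
  FIRST(S)={a,b,c}  FIRST(A)={a,b,c,d}  FIRST(B)={a}  FIRST(C)={a,b,c,d}
round 3: (no change)
  FIRST(S)={a,b,c}  FIRST(A)={a,b,c,d}  FIRST(B)={a}  FIRST(C)={a,b,c,d}

FOLLOW iteration:
seed FOLLOW(S) with $
pass 1:
  A→S b b: FOLLOW(S) ⊇ FIRST(b) = {b}; new: +{b}
  A→c A b: FOLLOW(A) ⊇ FIRST(b) = {b}; new: +{b}
  S→b C: FOLLOW(C) ⊇ FOLLOW(S) ⊇ {$,b}; new: +{$,b}
  S→c A: FOLLOW(A) ⊇ FOLLOW(S) ⊇ {$,b}; new: +{$}
  S→c B: FOLLOW(B) ⊇ FOLLOW(S) ⊇ {$,b}; new: +{$,b}
  S: {$,b}  A: {$,b}  B: {$,b}  C: {$,b}
pass 2: done
  S: {$,b}  A: {$,b}  B: {$,b}  C: {$,b}

FOLLOW(S) = ["$", "b"]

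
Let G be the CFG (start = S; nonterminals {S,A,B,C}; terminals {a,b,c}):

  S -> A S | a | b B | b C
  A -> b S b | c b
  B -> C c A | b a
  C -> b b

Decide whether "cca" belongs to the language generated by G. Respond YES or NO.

CNF form of G:
  S -> A S | T0 B | T0 C | a
  A -> T0 X3 | T1 T0
  B -> C X4 | T0 T2
  C -> T0 T0
  T0 -> b
  T1 -> c
  T2 -> a
  X3 -> S T0
  X4 -> T1 A

CYK fill:
  [0..0]={T1}  "c"  orig:{}
  [1..1]={T1}  "c"  orig:{}
  [2..2]={S,T2}  "a"  orig:{S}
  [0..1]=∅  "cc"
  [1..2]=∅  "ca"
  [0..2]=∅  "cca"

S ∉ T[0,2] ⇒ NO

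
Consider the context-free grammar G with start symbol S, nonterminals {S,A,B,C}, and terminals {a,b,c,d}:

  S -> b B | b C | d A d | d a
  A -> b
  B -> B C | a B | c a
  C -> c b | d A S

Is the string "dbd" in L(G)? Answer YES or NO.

CNF form of G:
  S -> T2 B | T2 C | T3 T0 | T3 X5
  A -> b
  B -> B C | T0 B | T1 T0
  C -> T1 T2 | T3 X4
  T0 -> a
  T1 -> c
  T2 -> b
  T3 -> d
  X4 -> A S
  X5 -> A T3

CYK fill:
  cell(0,0) d: {T3}  orig:{}
  cell(1,1) b: {A,T2}  orig:{A}
  cell(2,2) d: {T3}  orig:{}
  cell(0,1) db: ∅
  cell(1,2) bd: {X5}  orig:{}
  cell(0,2) dbd: {S}

S ∈ T[0,2] ⇒ YES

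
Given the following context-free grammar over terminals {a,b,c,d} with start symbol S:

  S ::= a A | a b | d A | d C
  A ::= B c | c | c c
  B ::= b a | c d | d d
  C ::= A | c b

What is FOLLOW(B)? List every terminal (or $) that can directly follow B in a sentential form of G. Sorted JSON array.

FIRST sets, iterate to fixpoint:
round 1:
  A via A→c: +{c}
  B via B→b a: +{b}
  B via B→c d: +{c}
  B via B→d d: +{d}
  C via C→A: +{c}
  S via S→a A: +{a}
  S via S→d A: +{d}
  FIRST[S]={a,d}  FIRST[A]={c}  FIRST[B]={b,c,d}  FIRST[C]={c}
round 2:
  A via A→B c: +{b,d}
  C via C→A: +{b,d}
  FIRST[S]={a,d}  FIRST[A]={b,c,d}  FIRST[B]={b,c,d}  FIRST[C]={b,c,d}
round 3: — fixpoint
  FIRST[S]={a,d}  FIRST[A]={b,c,d}  FIRST[B]={b,c,d}  FIRST[C]={b,c,d}

Compute FOLLOW by fixpoint:
seed FOLLOW(S) with $
[1]
  A→B c: FOLLOW(B) ⊇ FIRST(c) = {c}; new: +{c}
  S→a A: FOLLOW(A) ⊇ FOLLOW(S) ⊇ {$}; new: +{$}
  S→d C: FOLLOW(C) ⊇ FOLLOW(S) ⊇ {$}; new: +{$}
  FOLLOW[S]={$}  FOLLOW[A]={$}  FOLLOW[B]={c}  FOLLOW[C]={$}
[2] (stable)
  FOLLOW[S]={$}  FOLLOW[A]={$}  FOLLOW[B]={c}  FOLLOW[C]={$}

FOLLOW(B) = ["c"]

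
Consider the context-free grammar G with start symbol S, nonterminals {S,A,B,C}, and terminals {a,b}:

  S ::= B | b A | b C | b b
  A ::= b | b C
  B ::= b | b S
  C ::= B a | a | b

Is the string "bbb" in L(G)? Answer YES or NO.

Convert to CNF:
  S -> T0 A | T0 C | T0 S | T0 T0 | b
  A -> T0 C | b
  B -> T0 S | b
  C -> B T1 | a | b
  T0 -> b
  T1 -> a

CYK fill:
  [0..0]={A,B,C,S,T0}  "b"  orig:{A,B,C,S}
  [1..1]={A,B,C,S,T0}  "b"  orig:{A,B,C,S}
  [2..2]={A,B,C,S,T0}  "b"  orig:{A,B,C,S}
  [0..1]={A,B,S}  "bb"
  [1..2]={A,B,S}  "bb"
  [0..2]={B,S}  "bbb"

S ∈ T[0,2] ⇒ YES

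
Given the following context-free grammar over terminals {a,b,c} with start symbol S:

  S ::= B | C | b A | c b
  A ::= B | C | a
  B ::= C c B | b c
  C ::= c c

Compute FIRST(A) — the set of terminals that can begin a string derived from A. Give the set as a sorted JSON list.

FIRST iteration:
pass 1:
  A via A→a: +{a}
  B via B→b c: +{b}
  C via C→c c: +{c}
  S via S→B: +{b}
  S via S→C: +{c}
  FIRST[S]={b,c}  FIRST[A]={a}  FIRST[B]={b}  FIRST[C]={c}
pass 2:
  A via A→B: +{b}
  A via A→C: +{c}
  B via B→C c B: +{c}
  FIRST[S]={b,c}  FIRST[A]={a,b,c}  FIRST[B]={b,c}  FIRST[C]={c}
pass 3: (stable)
  FIRST[S]={b,c}  FIRST[A]={a,b,c}  FIRST[B]={b,c}  FIRST[C]={c}

FIRST(A) = ["a", "b", "c"]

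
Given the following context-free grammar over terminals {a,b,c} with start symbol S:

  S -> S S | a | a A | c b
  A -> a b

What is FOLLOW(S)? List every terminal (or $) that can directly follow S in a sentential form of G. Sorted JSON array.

Compute FIRST by fixpoint:
pass 1:
  A via A→a b: +{a}
  S via S→a: +{a}
  S via S→c b: +{c}
  FIRST(S)={a,c}  FIRST(A)={a}
pass 2: (stable)
  FIRST(S)={a,c}  FIRST(A)={a}

FOLLOW sets:
FOLLOW(S) := {$}
round 1:
  S→S S: FOLLOW(S) ⊇ FIRST(S) = {a,c}; new: +{a,c}
  S→a A: FOLLOW(A) ⊇ FOLLOW(S) ⊇ {$,a,c}; new: +{$,a,c}
  FOLLOW[S]={$,a,c}  FOLLOW[A]={$,a,c}
round 2: (no change)
  FOLLOW[S]={$,a,c}  FOLLOW[A]={$,a,c}

FOLLOW(S) = ["$", "a", "c"]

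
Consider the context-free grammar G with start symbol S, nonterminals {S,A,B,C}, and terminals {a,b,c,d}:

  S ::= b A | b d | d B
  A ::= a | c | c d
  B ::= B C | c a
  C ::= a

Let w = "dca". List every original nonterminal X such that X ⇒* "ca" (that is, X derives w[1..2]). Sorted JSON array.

CNF form of G:
  S -> T1 B | T3 A | T3 T1
  A -> T0 T1 | a | c
  B -> B C | T0 T2
  C -> a
  T0 -> c
  T1 -> d
  T2 -> a
  T3 -> b

Fill CYK table bottom-up, restricted to cells inside w[1..2]:
  [1..1]={A,T0}  "c"  orig:{A}
  [2..2]={A,C,T2}  "a"  orig:{A,C}
  [1..2]={B}  "ca"

Original NTs in T[1,2] deriving "ca": ["B"]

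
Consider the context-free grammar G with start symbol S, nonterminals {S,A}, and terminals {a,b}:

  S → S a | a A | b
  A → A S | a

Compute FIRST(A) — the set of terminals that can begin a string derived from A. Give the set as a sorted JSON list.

Compute FIRST by fixpoint:
iter 1:
  A via A→a: +{a}
  S via S→a A: +{a}
  S via S→b: +{b}
  S: {a,b}  A: {a}
iter 2: (no change)
  S: {a,b}  A: {a}

FIRST(A) = ["a"]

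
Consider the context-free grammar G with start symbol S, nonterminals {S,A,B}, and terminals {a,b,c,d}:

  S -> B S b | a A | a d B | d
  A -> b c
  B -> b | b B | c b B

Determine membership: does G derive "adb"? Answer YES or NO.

Convert to CNF:
  S -> B X5 | T2 A | T2 X6 | d
  A -> T0 T1
  B -> T0 B | T1 X4 | b
  T0 -> b
  T1 -> c
  T2 -> a
  T3 -> d
  X4 -> T0 B
  X5 -> S T0
  X6 -> T3 B

CYK table (by increasing span):
  [0..0]={T2}  "a"  orig:{}
  [1..1]={S,T3}  "d"  orig:{S}
  [2..2]={B,T0}  "b"  orig:{B}
  [0..1]=∅  "ad"
  [1..2]={X5,X6}  "db"  orig:{}
  [0..2]={S}  "adb"

S ∈ T[0,2] ⇒ YES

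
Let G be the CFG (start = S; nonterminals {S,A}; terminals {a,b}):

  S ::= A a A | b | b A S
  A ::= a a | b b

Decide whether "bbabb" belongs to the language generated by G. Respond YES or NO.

CNF form of G:
  S -> A X2 | T1 X3 | b
  A -> T0 T0 | T1 T1
  T0 -> a
  T1 -> b
  X2 -> T0 A
  X3 -> A S

CYK fill:
  T[0,0] 'b' = {S,T1}  orig:{S}
  T[1,1] 'b' = {S,T1}  orig:{S}
  T[2,2] 'a' = {T0}  orig:{}
  T[3,3] 'b' = {S,T1}  orig:{S}
  T[4,4] 'b' = {S,T1}  orig:{S}
  T[0,1] 'bb' = {A}
  T[1,2] 'ba' = ∅
  T[2,3] 'ab' = ∅
  T[3,4] 'bb' = {A}
  T[0,2] 'bba' = ∅
  T[1,3] 'bab' = ∅
  T[2,4] 'abb' = {X2}  orig:{}
  T[0,3] 'bbab' = ∅
  T[1,4] 'babb' = ∅
  T[0,4] 'bbabb' = {S}

S ∈ T[0,4] ⇒ YES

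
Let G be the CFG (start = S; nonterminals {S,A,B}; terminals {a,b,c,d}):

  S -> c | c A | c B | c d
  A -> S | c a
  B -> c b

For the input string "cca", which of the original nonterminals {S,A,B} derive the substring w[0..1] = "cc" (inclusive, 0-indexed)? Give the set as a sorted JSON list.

Convert to CNF:
  S -> T0 A | T0 B | T0 T2 | c
  A -> T0 A | T0 B | T0 T1 | T0 T2 | c
  B -> T0 T3
  T0 -> c
  T1 -> a
  T2 -> d
  T3 -> b

CYK fill (cells [i..j] with 0 ≤ i ≤ j ≤ 1 only):
  [0..0]={A,S,T0}  "c"  orig:{A,S}
  [1..1]={A,S,T0}  "c"  orig:{A,S}
  [0..1]={A,S}  "cc"

Original NTs in T[0,1] deriving "cc": ["A", "S"]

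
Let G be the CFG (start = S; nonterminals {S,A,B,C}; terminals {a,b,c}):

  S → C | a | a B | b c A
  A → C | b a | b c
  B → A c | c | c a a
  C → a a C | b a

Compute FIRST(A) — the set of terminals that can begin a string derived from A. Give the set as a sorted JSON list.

Compute FIRST by fixpoint:
iter 1:
  A via A→b a: +{b}
  B via B→A c: +{b}
  B via B→c: +{c}
  C via C→a a C: +{a}
  C via C→b a: +{b}
  S via S→C: +{a,b}
  S: {a,b}  A: {b}  B: {b,c}  C: {a,b}
iter 2:
  A via A→C: +{a}
  B via B→A c: +{a}
  S: {a,b}  A: {a,b}  B: {a,b,c}  C: {a,b}
iter 3: done
  S: {a,b}  A: {a,b}  B: {a,b,c}  C: {a,b}

FIRST(A) = ["a", "b"]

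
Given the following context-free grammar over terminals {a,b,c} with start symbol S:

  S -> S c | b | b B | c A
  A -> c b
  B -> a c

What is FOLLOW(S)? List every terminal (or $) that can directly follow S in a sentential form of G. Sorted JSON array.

FIRST iteration:
round 1:
  A via A→c b: +{c}
  B via B→a c: +{a}
  S via S→b: +{b}
  S via S→c A: +{c}
  S: {b,c}  A: {c}  B: {a}
round 2: (stable)
  S: {b,c}  A: {c}  B: {a}

FOLLOW sets:
initialize: $ ∈ FOLLOW(S)
[1]
  S→S c: FOLLOW(S) ⊇ FIRST(c) = {c}; new: +{c}
  S→b B: FOLLOW(B) ⊇ FOLLOW(S) ⊇ {$,c}; new: +{$,c}
  S→c A: FOLLOW(A) ⊇ FOLLOW(S) ⊇ {$,c}; new: +{$,c}
  S: {$,c}  A: {$,c}  B: {$,c}
[2] (no change)
  S: {$,c}  A: {$,c}  B: {$,c}

FOLLOW(S) = ["$", "c"]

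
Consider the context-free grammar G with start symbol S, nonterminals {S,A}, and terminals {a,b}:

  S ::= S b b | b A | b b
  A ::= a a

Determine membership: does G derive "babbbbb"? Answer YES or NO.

CNF form of G:
  S -> S X2 | T1 A | T1 T1
  A -> T0 T0
  T0 -> a
  T1 -> b
  X2 -> T1 T1

Fill CYK table bottom-up:
  cell(0,0) b: {T1}  orig:{}
  cell(1,1) a: {T0}  orig:{}
  cell(2,2) b: {T1}  orig:{}
  cell(3,3) b: {T1}  orig:{}
  cell(4,4) b: {T1}  orig:{}
  cell(5,5) b: {T1}  orig:{}
  cell(6,6) b: {T1}  orig:{}
  cell(0,1) ba: ∅
  cell(1,2) ab: ∅
  cell(2,3) bb: {S,X2}  orig:{S}
  cell(3,4) bb: {S,X2}  orig:{S}
  cell(4,5) bb: {S,X2}  orig:{S}
  cell(5,6) bb: {S,X2}  orig:{S}
  cell(0,2) bab: ∅
  cell(1,3) abb: ∅
  cell(2,4) bbb: ∅
  cell(3,5) bbb: ∅
  cell(4,6) bbb: ∅
  cell(0,3) babb: ∅
  cell(1,4) abbb: ∅
  cell(2,5) bbbb: {S}
  cell(3,6) bbbb: {S}
  cell(0,4) babbb: ∅
  cell(1,5) abbbb: ∅
  cell(2,6) bbbbb: ∅
  cell(0,5) babbbb: ∅
  cell(1,6) abbbbb: ∅
  cell(0,6) babbbbb: ∅

S ∉ T[0,6] ⇒ NO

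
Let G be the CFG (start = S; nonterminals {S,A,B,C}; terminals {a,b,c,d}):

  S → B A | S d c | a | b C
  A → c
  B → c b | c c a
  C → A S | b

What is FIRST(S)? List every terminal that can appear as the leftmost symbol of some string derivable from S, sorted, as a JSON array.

Compute FIRST by fixpoint:
round 1:
  A via A→c: +{c}
  B via B→c b: +{c}
  C via C→A S: +{c}
  C via C→b: +{b}
  S via S→B A: +{c}
  S via S→a: +{a}
  S via S→b C: +{b}
  FIRST[S]={a,b,c}  FIRST[A]={c}  FIRST[B]={c}  FIRST[C]={b,c}
round 2: — fixpoint
  FIRST[S]={a,b,c}  FIRST[A]={c}  FIRST[B]={c}  FIRST[C]={b,c}

FIRST(S) = ["a", "b", "c"]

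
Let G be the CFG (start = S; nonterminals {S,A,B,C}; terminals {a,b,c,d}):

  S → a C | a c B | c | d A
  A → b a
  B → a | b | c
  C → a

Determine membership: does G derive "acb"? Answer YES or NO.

CNF form of G:
  S -> T1 C | T1 X4 | T3 A | c
  A -> T0 T1
  B -> a | b | c
  C -> a
  T0 -> b
  T1 -> a
  T2 -> c
  T3 -> d
  X4 -> T2 B

CYK table (by increasing span):
  [0..0]={B,C,T1}  "a"  orig:{B,C}
  [1..1]={B,S,T2}  "c"  orig:{B,S}
  [2..2]={B,T0}  "b"  orig:{B}
  [0..1]=∅  "ac"
  [1..2]={X4}  "cb"  orig:{}
  [0..2]={S}  "acb"

S ∈ T[0,2] ⇒ YES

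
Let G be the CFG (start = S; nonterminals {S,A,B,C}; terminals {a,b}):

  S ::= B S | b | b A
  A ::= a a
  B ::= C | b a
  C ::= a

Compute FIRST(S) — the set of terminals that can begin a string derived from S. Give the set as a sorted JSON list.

FIRST sets, iterate to fixpoint:
[1]
  A via A→a a: +{a}
  B via B→b a: +{b}
  C via C→a: +{a}
  S via S→B S: +{b}
  S: {b}  A: {a}  B: {b}  C: {a}
[2]
  B via B→C: +{a}
  S via S→B S: +{a}
  S: {a,b}  A: {a}  B: {a,b}  C: {a}
[3] (no change)
  S: {a,b}  A: {a}  B: {a,b}  C: {a}

FIRST(S) = ["a", "b"]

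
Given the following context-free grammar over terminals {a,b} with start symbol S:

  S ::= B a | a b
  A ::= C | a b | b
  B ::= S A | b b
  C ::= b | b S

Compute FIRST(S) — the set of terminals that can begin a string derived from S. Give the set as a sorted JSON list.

FIRST sets, iterate to fixpoint:
round 1:
  A via A→a b: +{a}
  A via A→b: +{b}
  B via B→b b: +{b}
  C via C→b: +{b}
  S via S→B a: +{b}
  S via S→a b: +{a}
  FIRST(S)={a,b}  FIRST(A)={a,b}  FIRST(B)={b}  FIRST(C)={b}
round 2:
  B via B→S A: +{a}
  FIRST(S)={a,b}  FIRST(A)={a,b}  FIRST(B)={a,b}  FIRST(C)={b}
round 3: (stable)
  FIRST(S)={a,b}  FIRST(A)={a,b}  FIRST(B)={a,b}  FIRST(C)={b}

FIRST(S) = ["a", "b"]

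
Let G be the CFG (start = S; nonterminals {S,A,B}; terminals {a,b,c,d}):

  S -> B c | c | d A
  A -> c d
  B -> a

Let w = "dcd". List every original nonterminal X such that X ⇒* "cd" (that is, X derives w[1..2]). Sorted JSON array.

Convert to CNF:
  S -> B T0 | T1 A | c
  A -> T0 T1
  B -> a
  T0 -> c
  T1 -> d

CYK table (by increasing span) — only the sub-triangle for w[1..2]:
  T[1,1] 'c' = {S,T0}  orig:{S}
  T[2,2] 'd' = {T1}  orig:{}
  T[1,2] 'cd' = {A}

Original NTs in T[1,2] deriving "cd": ["A"]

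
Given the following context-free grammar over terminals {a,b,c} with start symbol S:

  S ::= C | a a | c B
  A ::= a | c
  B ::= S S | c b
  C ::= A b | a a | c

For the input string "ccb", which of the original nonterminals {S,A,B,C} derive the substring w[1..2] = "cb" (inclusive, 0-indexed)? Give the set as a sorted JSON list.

CNF form of G:
  S -> A T1 | T0 B | T2 T2 | c
  A -> a | c
  B -> S S | T0 T1
  C -> A T1 | T2 T2 | c
  T0 -> c
  T1 -> b
  T2 -> a

CYK table (by increasing span) (cells [i..j] with 1 ≤ i ≤ j ≤ 2 only):
  T[1,1] 'c' = {A,C,S,T0}  orig:{A,C,S}
  T[2,2] 'b' = {T1}  orig:{}
  T[1,2] 'cb' = {B,C,S}

Original NTs in T[1,2] deriving "cb": ["B", "C", "S"]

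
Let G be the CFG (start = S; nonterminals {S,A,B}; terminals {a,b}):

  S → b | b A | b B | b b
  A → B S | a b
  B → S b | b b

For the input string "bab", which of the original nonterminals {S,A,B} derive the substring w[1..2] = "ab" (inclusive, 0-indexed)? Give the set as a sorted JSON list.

CNF form of G:
  S -> T1 A | T1 B | T1 T1 | b
  A -> B S | T0 T1
  B -> S T1 | T1 T1
  T0 -> a
  T1 -> b

CYK fill — only the sub-triangle for w[1..2]:
  [1..1]={T0}  "a"  orig:{}
  [2..2]={S,T1}  "b"  orig:{S}
  [1..2]={A}  "ab"

Original NTs in T[1,2] deriving "ab": ["A"]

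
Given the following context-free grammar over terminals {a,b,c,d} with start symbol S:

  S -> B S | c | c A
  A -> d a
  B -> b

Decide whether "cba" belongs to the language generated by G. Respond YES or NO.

CNF form of G:
  S -> B S | T2 A | c
  A -> T0 T1
  B -> b
  T0 -> d
  T1 -> a
  T2 -> c

CYK fill:
  T[0,0] 'c' = {S,T2}  orig:{S}
  T[1,1] 'b' = {B}
  T[2,2] 'a' = {T1}  orig:{}
  T[0,1] 'cb' = ∅
  T[1,2] 'ba' = ∅
  T[0,2] 'cba' = ∅

S ∉ T[0,2] ⇒ NO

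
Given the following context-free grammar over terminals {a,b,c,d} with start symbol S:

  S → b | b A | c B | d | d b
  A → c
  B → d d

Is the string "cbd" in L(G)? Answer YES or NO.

Convert to CNF:
  S -> T0 T1 | T1 A | T2 B | b | d
  A -> c
  B -> T0 T0
  T0 -> d
  T1 -> b
  T2 -> c

CYK table (by increasing span):
  [0..0]={A,T2}  "c"  orig:{A}
  [1..1]={S,T1}  "b"  orig:{S}
  [2..2]={S,T0}  "d"  orig:{S}
  [0..1]=∅  "cb"
  [1..2]=∅  "bd"
  [0..2]=∅  "cbd"

S ∉ T[0,2] ⇒ NO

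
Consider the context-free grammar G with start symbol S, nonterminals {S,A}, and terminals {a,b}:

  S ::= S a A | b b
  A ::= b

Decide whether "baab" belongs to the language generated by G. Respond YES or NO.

CNF form of G:
  S -> S X2 | T1 T1
  A -> b
  T0 -> a
  T1 -> b
  X2 -> T0 A

Fill CYK table bottom-up:
  T[0,0] 'b' = {A,T1}  orig:{A}
  T[1,1] 'a' = {T0}  orig:{}
  T[2,2] 'a' = {T0}  orig:{}
  T[3,3] 'b' = {A,T1}  orig:{A}
  T[0,1] 'ba' = ∅
  T[1,2] 'aa' = ∅
  T[2,3] 'ab' = {X2}  orig:{}
  T[0,2] 'baa' = ∅
  T[1,3] 'aab' = ∅
  T[0,3] 'baab' = ∅

S ∉ T[0,3] ⇒ NO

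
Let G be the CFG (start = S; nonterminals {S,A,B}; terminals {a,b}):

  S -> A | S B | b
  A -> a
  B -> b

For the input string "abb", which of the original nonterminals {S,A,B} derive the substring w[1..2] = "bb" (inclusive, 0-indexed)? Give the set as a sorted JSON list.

Convert to CNF:
  S -> S B | a | b
  A -> a
  B -> b

CYK table (by increasing span) — only the sub-triangle for w[1..2]:
  T[1,1] 'b' = {B,S}
  T[2,2] 'b' = {B,S}
  T[1,2] 'bb' = {S}

Original NTs in T[1,2] deriving "bb": ["S"]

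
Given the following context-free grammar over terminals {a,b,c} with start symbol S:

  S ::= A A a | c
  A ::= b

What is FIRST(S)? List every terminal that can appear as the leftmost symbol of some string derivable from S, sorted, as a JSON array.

Compute FIRST by fixpoint:
iter 1:
  A via A→b: +{b}
  S via S→A A a: +{b}
  S via S→c: +{c}
  S: {b,c}  A: {b}
iter 2: done
  S: {b,c}  A: {b}

FIRST(S) = ["b", "c"]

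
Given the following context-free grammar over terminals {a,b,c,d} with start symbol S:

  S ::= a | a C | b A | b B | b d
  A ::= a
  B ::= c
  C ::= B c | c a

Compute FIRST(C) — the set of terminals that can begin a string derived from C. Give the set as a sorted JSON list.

Compute FIRST by fixpoint:
round 1:
  A via A→a: +{a}
  B via B→c: +{c}
  C via C→B c: +{c}
  S via S→a: +{a}
  S via S→b A: +{b}
  FIRST(S)={a,b}  FIRST(A)={a}  FIRST(B)={c}  FIRST(C)={c}
round 2: (no change)
  FIRST(S)={a,b}  FIRST(A)={a}  FIRST(B)={c}  FIRST(C)={c}

FIRST(C) = ["c"]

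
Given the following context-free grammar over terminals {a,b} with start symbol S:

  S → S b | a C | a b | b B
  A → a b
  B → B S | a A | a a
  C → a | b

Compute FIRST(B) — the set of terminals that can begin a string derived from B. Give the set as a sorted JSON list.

Compute FIRST by fixpoint:
[1]
  A via A→a b: +{a}
  B via B→a A: +{a}
  C via C→a: +{a}
  C via C→b: +{b}
  S via S→a C: +{a}
  S via S→b B: +{b}
  FIRST(S)={a,b}  FIRST(A)={a}  FIRST(B)={a}  FIRST(C)={a,b}
[2] done
  FIRST(S)={a,b}  FIRST(A)={a}  FIRST(B)={a}  FIRST(C)={a,b}

FIRST(B) = ["a"]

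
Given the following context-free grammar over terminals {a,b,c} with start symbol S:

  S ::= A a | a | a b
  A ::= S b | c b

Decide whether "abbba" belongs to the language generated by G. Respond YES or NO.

CNF form of G:
  S -> A T2 | T2 T0 | a
  A -> S T0 | T1 T0
  T0 -> b
  T1 -> c
  T2 -> a

CYK table (by increasing span):
  T[0,0] 'a' = {S,T2}  orig:{S}
  T[1,1] 'b' = {T0}  orig:{}
  T[2,2] 'b' = {T0}  orig:{}
  T[3,3] 'b' = {T0}  orig:{}
  T[4,4] 'a' = {S,T2}  orig:{S}
  T[0,1] 'ab' = {A,S}
  T[1,2] 'bb' = ∅
  T[2,3] 'bb' = ∅
  T[3,4] 'ba' = ∅
  T[0,2] 'abb' = {A}
  T[1,3] 'bbb' = ∅
  T[2,4] 'bba' = ∅
  T[0,3] 'abbb' = ∅
  T[1,4] 'bbba' = ∅
  T[0,4] 'abbba' = ∅

S ∉ T[0,4] ⇒ NO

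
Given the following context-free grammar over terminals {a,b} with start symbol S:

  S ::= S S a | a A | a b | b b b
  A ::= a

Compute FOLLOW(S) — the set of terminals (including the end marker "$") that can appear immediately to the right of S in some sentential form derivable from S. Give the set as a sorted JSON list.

FIRST sets, iterate to fixpoint:
iter 1:
  A via A→a: +{a}
  S via S→a A: +{a}
  S via S→b b b: +{b}
  FIRST(S)={a,b}  FIRST(A)={a}
iter 2: (no change)
  FIRST(S)={a,b}  FIRST(A)={a}

Compute FOLLOW by fixpoint:
FOLLOW(S) := {$}
[1]
  S→S S a: FOLLOW(S) ⊇ FIRST(S) = {a,b}; new: +{a,b}
  S→a A: FOLLOW(A) ⊇ FOLLOW(S) ⊇ {$,a,b}; new: +{$,a,b}
  FOLLOW[S]={$,a,b}  FOLLOW[A]={$,a,b}
[2] (no change)
  FOLLOW[S]={$,a,b}  FOLLOW[A]={$,a,b}

FOLLOW(S) = ["$", "a", "b"]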